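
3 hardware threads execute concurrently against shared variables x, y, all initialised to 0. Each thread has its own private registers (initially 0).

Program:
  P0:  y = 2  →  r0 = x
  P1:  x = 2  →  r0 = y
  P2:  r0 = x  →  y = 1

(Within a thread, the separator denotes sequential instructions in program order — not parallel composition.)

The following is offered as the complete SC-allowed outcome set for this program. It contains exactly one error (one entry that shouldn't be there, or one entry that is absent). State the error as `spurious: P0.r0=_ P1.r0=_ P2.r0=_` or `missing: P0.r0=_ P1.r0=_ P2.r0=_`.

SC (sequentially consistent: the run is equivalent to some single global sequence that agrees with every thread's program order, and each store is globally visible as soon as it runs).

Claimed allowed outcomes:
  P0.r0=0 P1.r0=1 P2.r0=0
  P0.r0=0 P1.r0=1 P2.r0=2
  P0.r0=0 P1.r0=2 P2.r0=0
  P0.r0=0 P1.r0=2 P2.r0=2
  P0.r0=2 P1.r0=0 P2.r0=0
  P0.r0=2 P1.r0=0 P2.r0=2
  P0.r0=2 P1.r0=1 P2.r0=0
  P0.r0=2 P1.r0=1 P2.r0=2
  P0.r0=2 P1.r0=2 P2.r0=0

outcome vector order: (P0.r0,P1.r0,P2.r0)
under SC → <0 1 0>; <0 1 2>; <0 2 0>; <0 2 2>; <2 0 0>; <2 0 2>; <2 1 0>; <2 1 2>; <2 2 0>; <2 2 2>
SC∖claimed = {<2 2 2>}

missing: P0.r0=2 P1.r0=2 P2.r0=2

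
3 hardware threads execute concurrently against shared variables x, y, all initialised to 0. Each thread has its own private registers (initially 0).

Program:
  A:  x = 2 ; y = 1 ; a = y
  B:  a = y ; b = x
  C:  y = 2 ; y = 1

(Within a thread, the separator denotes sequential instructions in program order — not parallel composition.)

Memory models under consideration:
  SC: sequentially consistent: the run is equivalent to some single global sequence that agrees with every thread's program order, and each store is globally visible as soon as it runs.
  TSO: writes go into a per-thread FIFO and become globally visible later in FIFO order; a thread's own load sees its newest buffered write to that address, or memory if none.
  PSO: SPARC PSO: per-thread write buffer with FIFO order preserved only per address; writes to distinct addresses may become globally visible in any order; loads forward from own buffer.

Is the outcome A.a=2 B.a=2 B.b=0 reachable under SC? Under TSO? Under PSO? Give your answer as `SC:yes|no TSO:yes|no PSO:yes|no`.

outcome vector order: (A.a,B.a,B.b)
[SC] allowed = {1/0/0; 1/0/2; 1/1/0; 1/1/2; 1/2/0; 1/2/2; 2/0/0; 2/0/2; 2/1/2; 2/2/2}
[TSO] allowed = {1/0/0; 1/0/2; 1/1/0; 1/1/2; 1/2/0; 1/2/2; 2/0/0; 2/0/2; 2/1/2; 2/2/2}
[PSO] allowed = {1/0/0; 1/0/2; 1/1/0; 1/1/2; 1/2/0; 1/2/2; 2/0/0; 2/0/2; 2/1/0; 2/1/2; 2/2/0; 2/2/2}
target 2/2/0 ∈ {PSO}

SC:no TSO:no PSO:yes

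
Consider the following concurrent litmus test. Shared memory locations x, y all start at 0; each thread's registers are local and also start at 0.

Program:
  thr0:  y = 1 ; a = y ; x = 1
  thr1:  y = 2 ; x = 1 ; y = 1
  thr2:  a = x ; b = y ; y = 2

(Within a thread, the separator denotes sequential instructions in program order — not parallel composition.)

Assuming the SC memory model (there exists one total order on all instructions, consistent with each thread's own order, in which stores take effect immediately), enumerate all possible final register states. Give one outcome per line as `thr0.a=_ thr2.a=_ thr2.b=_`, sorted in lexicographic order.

outcome vector order: (thr0.a,thr2.a,thr2.b)
|SC outcomes| = 10

thr0.a=1 thr2.a=0 thr2.b=0
thr0.a=1 thr2.a=0 thr2.b=1
thr0.a=1 thr2.a=0 thr2.b=2
thr0.a=1 thr2.a=1 thr2.b=1
thr0.a=1 thr2.a=1 thr2.b=2
thr0.a=2 thr2.a=0 thr2.b=0
thr0.a=2 thr2.a=0 thr2.b=1
thr0.a=2 thr2.a=0 thr2.b=2
thr0.a=2 thr2.a=1 thr2.b=1
thr0.a=2 thr2.a=1 thr2.b=2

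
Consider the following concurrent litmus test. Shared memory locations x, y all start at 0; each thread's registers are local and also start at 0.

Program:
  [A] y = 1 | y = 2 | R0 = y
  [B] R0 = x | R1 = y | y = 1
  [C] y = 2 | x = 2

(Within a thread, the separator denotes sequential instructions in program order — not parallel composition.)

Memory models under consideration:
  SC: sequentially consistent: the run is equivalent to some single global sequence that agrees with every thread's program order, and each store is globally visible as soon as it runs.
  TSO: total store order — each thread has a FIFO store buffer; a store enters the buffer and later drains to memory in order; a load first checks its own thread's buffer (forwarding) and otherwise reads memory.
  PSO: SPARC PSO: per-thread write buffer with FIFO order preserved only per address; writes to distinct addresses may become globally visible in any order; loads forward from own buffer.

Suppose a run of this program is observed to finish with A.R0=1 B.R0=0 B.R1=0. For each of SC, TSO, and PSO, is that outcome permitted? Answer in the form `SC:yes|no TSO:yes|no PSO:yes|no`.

SC:yes TSO:yes PSO:yes

outcome vector order: (A.R0,B.R0,B.R1)
under SC → 100 101 102 121 122 200 201 202 221 222
under TSO → 100 101 102 121 122 200 201 202 221 222
under PSO → 100 101 102 120 121 122 200 201 202 220 221 222
target 100 ∈ {SC,TSO,PSO}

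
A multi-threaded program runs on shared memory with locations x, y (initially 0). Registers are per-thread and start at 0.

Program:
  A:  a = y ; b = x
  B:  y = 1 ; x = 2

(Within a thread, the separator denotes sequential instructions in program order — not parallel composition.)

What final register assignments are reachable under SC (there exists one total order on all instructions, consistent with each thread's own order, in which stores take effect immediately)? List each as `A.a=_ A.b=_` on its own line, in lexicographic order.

A.a=0 A.b=0
A.a=0 A.b=2
A.a=1 A.b=0
A.a=1 A.b=2

outcome vector order: (A.a,A.b)
|SC outcomes| = 4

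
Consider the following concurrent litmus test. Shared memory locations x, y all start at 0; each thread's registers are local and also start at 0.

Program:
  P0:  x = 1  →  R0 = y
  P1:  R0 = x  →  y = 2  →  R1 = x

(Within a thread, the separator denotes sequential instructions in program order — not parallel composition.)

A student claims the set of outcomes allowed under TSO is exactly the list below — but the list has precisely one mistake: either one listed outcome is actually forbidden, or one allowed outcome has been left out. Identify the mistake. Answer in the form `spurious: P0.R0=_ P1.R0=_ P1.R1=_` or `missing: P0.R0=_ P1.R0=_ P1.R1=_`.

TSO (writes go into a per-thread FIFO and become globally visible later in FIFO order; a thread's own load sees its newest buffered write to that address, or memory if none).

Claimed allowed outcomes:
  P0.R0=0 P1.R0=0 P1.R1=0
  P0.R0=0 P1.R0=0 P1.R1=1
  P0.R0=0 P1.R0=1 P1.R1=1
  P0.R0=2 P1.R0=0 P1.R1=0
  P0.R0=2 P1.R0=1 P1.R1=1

missing: P0.R0=2 P1.R0=0 P1.R1=1

outcome vector order: (P0.R0,P1.R0,P1.R1)
[TSO] allowed = {<0 0 0>; <0 0 1>; <0 1 1>; <2 0 0>; <2 0 1>; <2 1 1>}
TSO∖claimed = {<2 0 1>}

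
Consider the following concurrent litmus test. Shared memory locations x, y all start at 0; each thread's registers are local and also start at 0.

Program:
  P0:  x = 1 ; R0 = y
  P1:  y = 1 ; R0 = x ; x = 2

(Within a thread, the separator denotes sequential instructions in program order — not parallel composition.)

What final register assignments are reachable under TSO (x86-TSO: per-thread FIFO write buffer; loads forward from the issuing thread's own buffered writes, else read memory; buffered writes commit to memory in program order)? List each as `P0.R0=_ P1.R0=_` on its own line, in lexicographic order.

P0.R0=0 P1.R0=0
P0.R0=0 P1.R0=1
P0.R0=1 P1.R0=0
P0.R0=1 P1.R0=1

outcome vector order: (P0.R0,P1.R0)
|TSO outcomes| = 4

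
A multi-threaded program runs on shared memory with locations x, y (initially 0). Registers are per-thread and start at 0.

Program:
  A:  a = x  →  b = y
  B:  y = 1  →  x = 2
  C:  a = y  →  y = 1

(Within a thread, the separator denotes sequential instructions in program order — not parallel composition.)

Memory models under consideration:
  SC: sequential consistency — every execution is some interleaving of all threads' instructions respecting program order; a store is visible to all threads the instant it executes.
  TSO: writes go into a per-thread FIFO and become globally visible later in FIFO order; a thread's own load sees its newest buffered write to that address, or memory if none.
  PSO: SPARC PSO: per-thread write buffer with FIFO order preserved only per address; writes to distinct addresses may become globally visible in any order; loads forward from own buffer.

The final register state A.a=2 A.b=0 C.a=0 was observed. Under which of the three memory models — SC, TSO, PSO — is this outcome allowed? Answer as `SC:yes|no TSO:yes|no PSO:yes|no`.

SC:no TSO:no PSO:yes

outcome vector order: (A.a,A.b,C.a)
under SC → (0,0,0), (0,0,1), (0,1,0), (0,1,1), (2,1,0), (2,1,1)
under TSO → (0,0,0), (0,0,1), (0,1,0), (0,1,1), (2,1,0), (2,1,1)
under PSO → (0,0,0), (0,0,1), (0,1,0), (0,1,1), (2,0,0), (2,0,1), (2,1,0), (2,1,1)
target (2,0,0) ∈ {PSO}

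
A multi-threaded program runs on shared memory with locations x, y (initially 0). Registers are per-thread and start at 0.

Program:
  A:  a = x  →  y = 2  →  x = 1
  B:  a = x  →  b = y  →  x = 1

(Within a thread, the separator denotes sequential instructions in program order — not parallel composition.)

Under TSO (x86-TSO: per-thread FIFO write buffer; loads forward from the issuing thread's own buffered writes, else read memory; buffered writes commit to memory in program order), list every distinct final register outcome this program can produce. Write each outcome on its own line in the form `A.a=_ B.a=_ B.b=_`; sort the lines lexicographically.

outcome vector order: (A.a,B.a,B.b)
|TSO outcomes| = 4

A.a=0 B.a=0 B.b=0
A.a=0 B.a=0 B.b=2
A.a=0 B.a=1 B.b=2
A.a=1 B.a=0 B.b=0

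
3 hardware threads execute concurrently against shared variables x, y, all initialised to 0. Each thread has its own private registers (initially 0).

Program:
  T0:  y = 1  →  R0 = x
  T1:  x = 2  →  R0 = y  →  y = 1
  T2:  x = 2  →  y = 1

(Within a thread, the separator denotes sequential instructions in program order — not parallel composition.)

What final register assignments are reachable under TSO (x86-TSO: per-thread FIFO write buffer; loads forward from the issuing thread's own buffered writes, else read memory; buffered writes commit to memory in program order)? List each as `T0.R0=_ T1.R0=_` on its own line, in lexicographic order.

outcome vector order: (T0.R0,T1.R0)
|TSO outcomes| = 4

T0.R0=0 T1.R0=0
T0.R0=0 T1.R0=1
T0.R0=2 T1.R0=0
T0.R0=2 T1.R0=1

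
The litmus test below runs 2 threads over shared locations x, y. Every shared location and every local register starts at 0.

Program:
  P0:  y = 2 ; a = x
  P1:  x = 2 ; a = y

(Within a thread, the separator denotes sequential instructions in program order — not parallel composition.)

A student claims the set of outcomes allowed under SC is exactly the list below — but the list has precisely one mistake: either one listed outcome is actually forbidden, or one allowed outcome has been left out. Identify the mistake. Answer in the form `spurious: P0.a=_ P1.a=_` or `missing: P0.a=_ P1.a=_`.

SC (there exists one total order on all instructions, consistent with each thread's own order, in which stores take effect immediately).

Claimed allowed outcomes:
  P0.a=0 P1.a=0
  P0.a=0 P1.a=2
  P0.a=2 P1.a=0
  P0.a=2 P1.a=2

outcome vector order: (P0.a,P1.a)
SC (3): 0/2 2/0 2/2
claimed∖SC = {0/0}

spurious: P0.a=0 P1.a=0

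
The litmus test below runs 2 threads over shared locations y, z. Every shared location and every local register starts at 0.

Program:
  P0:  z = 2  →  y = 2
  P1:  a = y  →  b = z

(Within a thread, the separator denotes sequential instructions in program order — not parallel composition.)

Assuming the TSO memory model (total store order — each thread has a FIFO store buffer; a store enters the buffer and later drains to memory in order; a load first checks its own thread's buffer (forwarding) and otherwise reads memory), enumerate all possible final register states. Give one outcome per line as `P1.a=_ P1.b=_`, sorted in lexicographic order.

P1.a=0 P1.b=0
P1.a=0 P1.b=2
P1.a=2 P1.b=2

outcome vector order: (P1.a,P1.b)
|TSO outcomes| = 3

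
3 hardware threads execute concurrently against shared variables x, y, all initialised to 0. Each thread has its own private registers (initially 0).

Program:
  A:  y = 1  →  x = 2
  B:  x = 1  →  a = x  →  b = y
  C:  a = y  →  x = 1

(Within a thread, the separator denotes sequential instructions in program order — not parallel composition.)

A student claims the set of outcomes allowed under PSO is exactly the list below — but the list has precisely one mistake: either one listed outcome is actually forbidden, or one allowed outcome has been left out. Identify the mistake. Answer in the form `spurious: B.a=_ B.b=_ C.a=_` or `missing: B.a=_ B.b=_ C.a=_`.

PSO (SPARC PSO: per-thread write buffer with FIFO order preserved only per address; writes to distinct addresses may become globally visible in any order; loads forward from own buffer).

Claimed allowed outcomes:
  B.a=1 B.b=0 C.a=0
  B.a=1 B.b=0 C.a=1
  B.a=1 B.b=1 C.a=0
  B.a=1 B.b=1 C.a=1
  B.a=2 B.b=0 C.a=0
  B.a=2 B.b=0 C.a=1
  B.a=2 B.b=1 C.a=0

missing: B.a=2 B.b=1 C.a=1

outcome vector order: (B.a,B.b,C.a)
[PSO] allowed = {100, 101, 110, 111, 200, 201, 210, 211}
PSO∖claimed = {211}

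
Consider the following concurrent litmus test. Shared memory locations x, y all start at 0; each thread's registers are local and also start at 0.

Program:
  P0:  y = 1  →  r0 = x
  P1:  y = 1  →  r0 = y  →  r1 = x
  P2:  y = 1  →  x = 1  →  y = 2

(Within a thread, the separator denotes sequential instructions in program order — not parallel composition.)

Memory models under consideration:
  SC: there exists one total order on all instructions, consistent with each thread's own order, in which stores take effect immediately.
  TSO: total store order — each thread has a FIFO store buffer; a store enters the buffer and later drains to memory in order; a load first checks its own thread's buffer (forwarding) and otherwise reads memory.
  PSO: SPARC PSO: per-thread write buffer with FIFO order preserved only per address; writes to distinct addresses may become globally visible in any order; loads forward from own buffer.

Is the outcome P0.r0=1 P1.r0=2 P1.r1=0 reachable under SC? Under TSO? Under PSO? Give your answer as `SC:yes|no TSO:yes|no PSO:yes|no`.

SC:no TSO:no PSO:yes

outcome vector order: (P0.r0,P1.r0,P1.r1)
SC: 6 outcomes — {010 011 021 110 111 121}
TSO: 6 outcomes — {010 011 021 110 111 121}
PSO: 8 outcomes — {010 011 020 021 110 111 120 121}
target 120 ∈ {PSO}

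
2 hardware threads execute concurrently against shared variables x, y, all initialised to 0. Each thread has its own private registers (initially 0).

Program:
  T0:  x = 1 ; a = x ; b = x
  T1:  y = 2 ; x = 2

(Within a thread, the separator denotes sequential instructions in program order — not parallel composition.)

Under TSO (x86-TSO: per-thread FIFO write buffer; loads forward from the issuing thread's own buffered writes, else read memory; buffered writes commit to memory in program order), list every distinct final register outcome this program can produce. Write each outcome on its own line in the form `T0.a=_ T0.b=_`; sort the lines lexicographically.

outcome vector order: (T0.a,T0.b)
|TSO outcomes| = 3

T0.a=1 T0.b=1
T0.a=1 T0.b=2
T0.a=2 T0.b=2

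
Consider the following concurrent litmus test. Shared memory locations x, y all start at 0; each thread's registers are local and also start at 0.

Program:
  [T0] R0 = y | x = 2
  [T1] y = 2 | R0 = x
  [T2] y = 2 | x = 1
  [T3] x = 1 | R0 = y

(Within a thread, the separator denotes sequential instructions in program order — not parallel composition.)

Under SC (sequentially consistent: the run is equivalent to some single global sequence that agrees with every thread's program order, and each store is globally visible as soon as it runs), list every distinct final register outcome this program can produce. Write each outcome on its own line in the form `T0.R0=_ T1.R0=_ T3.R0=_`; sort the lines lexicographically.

T0.R0=0 T1.R0=0 T3.R0=2
T0.R0=0 T1.R0=1 T3.R0=0
T0.R0=0 T1.R0=1 T3.R0=2
T0.R0=0 T1.R0=2 T3.R0=0
T0.R0=0 T1.R0=2 T3.R0=2
T0.R0=2 T1.R0=0 T3.R0=2
T0.R0=2 T1.R0=1 T3.R0=0
T0.R0=2 T1.R0=1 T3.R0=2
T0.R0=2 T1.R0=2 T3.R0=0
T0.R0=2 T1.R0=2 T3.R0=2

outcome vector order: (T0.R0,T1.R0,T3.R0)
|SC outcomes| = 10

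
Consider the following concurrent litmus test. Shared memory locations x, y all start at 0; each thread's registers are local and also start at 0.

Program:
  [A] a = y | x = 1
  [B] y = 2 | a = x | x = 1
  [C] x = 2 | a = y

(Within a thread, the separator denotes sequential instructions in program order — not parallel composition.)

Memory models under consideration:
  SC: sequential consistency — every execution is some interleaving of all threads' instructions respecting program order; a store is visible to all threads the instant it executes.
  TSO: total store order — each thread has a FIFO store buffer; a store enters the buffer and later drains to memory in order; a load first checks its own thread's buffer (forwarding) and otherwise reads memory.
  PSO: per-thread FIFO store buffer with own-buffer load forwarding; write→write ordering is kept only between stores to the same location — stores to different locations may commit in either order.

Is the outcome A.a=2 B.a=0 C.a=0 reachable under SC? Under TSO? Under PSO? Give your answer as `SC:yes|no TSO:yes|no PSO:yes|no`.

SC:no TSO:yes PSO:yes

outcome vector order: (A.a,B.a,C.a)
SC (10): (0,0,2), (0,1,0), (0,1,2), (0,2,0), (0,2,2), (2,0,2), (2,1,0), (2,1,2), (2,2,0), (2,2,2)
TSO (12): (0,0,0), (0,0,2), (0,1,0), (0,1,2), (0,2,0), (0,2,2), (2,0,0), (2,0,2), (2,1,0), (2,1,2), (2,2,0), (2,2,2)
PSO (12): (0,0,0), (0,0,2), (0,1,0), (0,1,2), (0,2,0), (0,2,2), (2,0,0), (2,0,2), (2,1,0), (2,1,2), (2,2,0), (2,2,2)
target (2,0,0) ∈ {TSO,PSO}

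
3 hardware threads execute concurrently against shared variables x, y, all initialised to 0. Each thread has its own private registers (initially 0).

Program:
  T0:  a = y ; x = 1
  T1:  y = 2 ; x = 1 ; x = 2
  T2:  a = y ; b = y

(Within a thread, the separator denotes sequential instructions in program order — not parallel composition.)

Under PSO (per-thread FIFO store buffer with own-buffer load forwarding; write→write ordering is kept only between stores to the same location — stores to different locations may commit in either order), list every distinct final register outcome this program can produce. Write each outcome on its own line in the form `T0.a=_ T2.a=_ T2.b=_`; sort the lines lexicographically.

outcome vector order: (T0.a,T2.a,T2.b)
|PSO outcomes| = 6

T0.a=0 T2.a=0 T2.b=0
T0.a=0 T2.a=0 T2.b=2
T0.a=0 T2.a=2 T2.b=2
T0.a=2 T2.a=0 T2.b=0
T0.a=2 T2.a=0 T2.b=2
T0.a=2 T2.a=2 T2.b=2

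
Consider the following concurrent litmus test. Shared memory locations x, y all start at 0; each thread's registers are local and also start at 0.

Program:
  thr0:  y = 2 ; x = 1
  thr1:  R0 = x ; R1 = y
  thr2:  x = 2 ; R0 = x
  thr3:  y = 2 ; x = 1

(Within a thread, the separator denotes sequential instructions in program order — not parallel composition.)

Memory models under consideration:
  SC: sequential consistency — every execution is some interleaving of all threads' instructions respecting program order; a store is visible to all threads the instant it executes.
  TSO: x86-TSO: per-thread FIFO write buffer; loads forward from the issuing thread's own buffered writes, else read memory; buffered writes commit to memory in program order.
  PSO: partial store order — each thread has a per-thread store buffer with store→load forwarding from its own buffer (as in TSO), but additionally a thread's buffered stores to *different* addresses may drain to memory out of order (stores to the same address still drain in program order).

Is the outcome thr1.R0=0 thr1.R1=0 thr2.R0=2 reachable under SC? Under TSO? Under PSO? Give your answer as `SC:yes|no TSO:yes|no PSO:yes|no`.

outcome vector order: (thr1.R0,thr1.R1,thr2.R0)
SC: 10 outcomes — {001; 002; 021; 022; 121; 122; 201; 202; 221; 222}
TSO: 10 outcomes — {001; 002; 021; 022; 121; 122; 201; 202; 221; 222}
PSO: 12 outcomes — {001; 002; 021; 022; 101; 102; 121; 122; 201; 202; 221; 222}
target 002 ∈ {SC,TSO,PSO}

SC:yes TSO:yes PSO:yes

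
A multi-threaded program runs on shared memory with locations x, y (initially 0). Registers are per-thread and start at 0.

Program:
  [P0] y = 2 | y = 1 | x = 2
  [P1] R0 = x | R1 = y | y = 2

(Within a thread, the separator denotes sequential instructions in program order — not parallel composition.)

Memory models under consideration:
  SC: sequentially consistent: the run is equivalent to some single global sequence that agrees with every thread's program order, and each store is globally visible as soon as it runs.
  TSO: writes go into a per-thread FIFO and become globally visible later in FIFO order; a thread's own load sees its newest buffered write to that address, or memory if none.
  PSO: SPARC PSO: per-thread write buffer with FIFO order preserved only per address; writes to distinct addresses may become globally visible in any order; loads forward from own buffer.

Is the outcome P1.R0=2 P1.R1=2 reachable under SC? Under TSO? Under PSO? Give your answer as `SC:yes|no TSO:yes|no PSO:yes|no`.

SC:no TSO:no PSO:yes

outcome vector order: (P1.R0,P1.R1)
[SC] allowed = {00, 01, 02, 21}
[TSO] allowed = {00, 01, 02, 21}
[PSO] allowed = {00, 01, 02, 20, 21, 22}
target 22 ∈ {PSO}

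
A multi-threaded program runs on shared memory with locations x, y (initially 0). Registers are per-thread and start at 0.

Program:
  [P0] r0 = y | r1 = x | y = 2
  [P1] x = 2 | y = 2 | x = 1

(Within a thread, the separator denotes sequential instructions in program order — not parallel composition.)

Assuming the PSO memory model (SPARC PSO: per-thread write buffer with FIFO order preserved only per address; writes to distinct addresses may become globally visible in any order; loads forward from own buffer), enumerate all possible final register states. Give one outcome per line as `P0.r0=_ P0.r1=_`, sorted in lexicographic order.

P0.r0=0 P0.r1=0
P0.r0=0 P0.r1=1
P0.r0=0 P0.r1=2
P0.r0=2 P0.r1=0
P0.r0=2 P0.r1=1
P0.r0=2 P0.r1=2

outcome vector order: (P0.r0,P0.r1)
|PSO outcomes| = 6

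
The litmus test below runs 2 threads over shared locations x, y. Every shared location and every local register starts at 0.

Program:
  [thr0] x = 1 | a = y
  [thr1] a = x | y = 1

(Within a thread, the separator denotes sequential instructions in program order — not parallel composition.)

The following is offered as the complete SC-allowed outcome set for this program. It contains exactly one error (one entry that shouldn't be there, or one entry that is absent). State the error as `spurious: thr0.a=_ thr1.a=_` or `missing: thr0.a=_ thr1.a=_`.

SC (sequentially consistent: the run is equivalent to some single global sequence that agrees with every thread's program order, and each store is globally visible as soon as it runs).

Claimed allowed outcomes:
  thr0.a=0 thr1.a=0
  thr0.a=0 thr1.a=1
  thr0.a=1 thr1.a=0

outcome vector order: (thr0.a,thr1.a)
SC: 4 outcomes — {<0 0>, <0 1>, <1 0>, <1 1>}
SC∖claimed = {<1 1>}

missing: thr0.a=1 thr1.a=1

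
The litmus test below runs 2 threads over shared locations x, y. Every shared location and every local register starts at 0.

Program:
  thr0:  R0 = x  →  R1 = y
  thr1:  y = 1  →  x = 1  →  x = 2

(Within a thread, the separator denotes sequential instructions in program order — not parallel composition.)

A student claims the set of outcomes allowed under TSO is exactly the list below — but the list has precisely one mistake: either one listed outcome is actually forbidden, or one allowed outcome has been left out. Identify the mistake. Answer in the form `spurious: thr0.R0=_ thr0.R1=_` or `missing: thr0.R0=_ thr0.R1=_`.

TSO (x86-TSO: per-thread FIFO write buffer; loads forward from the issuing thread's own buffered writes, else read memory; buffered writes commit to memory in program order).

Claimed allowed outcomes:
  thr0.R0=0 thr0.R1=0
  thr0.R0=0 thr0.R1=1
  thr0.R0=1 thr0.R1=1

outcome vector order: (thr0.R0,thr0.R1)
under TSO → 00 01 11 21
TSO∖claimed = {21}

missing: thr0.R0=2 thr0.R1=1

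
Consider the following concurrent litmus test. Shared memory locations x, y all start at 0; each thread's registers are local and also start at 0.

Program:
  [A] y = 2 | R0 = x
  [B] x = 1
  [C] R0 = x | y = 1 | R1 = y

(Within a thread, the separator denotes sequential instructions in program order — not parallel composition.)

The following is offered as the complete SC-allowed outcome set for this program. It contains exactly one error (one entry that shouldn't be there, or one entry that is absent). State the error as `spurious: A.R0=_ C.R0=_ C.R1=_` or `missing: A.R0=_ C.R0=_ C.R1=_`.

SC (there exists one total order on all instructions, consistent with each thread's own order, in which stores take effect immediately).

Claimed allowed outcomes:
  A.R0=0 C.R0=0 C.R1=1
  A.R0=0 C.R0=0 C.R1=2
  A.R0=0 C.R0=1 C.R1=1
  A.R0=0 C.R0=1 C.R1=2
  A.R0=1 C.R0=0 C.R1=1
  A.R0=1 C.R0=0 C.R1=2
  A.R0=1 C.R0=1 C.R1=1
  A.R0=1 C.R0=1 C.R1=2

spurious: A.R0=0 C.R0=1 C.R1=2

outcome vector order: (A.R0,C.R0,C.R1)
SC: 7 outcomes — {(0,0,1), (0,0,2), (0,1,1), (1,0,1), (1,0,2), (1,1,1), (1,1,2)}
claimed∖SC = {(0,1,2)}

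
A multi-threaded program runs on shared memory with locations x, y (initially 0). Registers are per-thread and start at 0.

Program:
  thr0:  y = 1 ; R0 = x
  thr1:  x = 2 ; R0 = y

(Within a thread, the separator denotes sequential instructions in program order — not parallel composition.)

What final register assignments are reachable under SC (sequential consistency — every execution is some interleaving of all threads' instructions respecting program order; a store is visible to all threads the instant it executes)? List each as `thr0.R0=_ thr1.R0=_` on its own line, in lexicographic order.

thr0.R0=0 thr1.R0=1
thr0.R0=2 thr1.R0=0
thr0.R0=2 thr1.R0=1

outcome vector order: (thr0.R0,thr1.R0)
|SC outcomes| = 3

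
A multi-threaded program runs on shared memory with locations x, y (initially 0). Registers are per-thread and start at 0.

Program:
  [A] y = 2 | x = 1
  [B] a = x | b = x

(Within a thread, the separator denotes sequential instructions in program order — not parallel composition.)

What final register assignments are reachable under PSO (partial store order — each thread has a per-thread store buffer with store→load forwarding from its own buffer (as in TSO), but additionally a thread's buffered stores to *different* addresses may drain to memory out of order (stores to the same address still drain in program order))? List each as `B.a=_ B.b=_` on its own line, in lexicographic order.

outcome vector order: (B.a,B.b)
|PSO outcomes| = 3

B.a=0 B.b=0
B.a=0 B.b=1
B.a=1 B.b=1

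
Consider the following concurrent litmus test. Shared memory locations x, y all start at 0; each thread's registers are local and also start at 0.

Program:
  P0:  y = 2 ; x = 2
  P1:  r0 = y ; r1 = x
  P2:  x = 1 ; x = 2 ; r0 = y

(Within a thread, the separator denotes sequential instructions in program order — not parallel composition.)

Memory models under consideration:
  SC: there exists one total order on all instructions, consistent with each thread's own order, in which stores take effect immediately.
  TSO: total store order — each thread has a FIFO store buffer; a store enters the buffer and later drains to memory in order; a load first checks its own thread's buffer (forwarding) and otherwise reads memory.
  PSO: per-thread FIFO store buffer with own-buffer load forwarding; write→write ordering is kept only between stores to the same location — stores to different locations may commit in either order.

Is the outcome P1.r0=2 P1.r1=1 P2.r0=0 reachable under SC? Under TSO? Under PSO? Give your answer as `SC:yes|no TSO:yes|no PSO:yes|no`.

SC:no TSO:yes PSO:yes

outcome vector order: (P1.r0,P1.r1,P2.r0)
[SC] allowed = {<0 0 0> <0 0 2> <0 1 0> <0 1 2> <0 2 0> <0 2 2> <2 0 2> <2 1 2> <2 2 0> <2 2 2>}
[TSO] allowed = {<0 0 0> <0 0 2> <0 1 0> <0 1 2> <0 2 0> <0 2 2> <2 0 0> <2 0 2> <2 1 0> <2 1 2> <2 2 0> <2 2 2>}
[PSO] allowed = {<0 0 0> <0 0 2> <0 1 0> <0 1 2> <0 2 0> <0 2 2> <2 0 0> <2 0 2> <2 1 0> <2 1 2> <2 2 0> <2 2 2>}
target <2 1 0> ∈ {TSO,PSO}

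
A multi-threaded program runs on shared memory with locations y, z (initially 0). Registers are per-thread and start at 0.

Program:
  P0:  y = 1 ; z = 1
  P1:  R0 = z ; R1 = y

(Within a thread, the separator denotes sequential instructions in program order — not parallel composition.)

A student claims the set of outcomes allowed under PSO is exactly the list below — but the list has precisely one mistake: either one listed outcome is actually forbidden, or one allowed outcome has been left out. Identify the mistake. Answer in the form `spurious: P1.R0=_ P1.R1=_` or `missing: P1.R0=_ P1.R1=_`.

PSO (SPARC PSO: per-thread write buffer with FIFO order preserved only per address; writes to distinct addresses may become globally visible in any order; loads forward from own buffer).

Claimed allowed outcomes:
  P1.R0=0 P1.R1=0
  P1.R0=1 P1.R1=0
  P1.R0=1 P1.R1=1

outcome vector order: (P1.R0,P1.R1)
PSO: 4 outcomes — {(0,0); (0,1); (1,0); (1,1)}
PSO∖claimed = {(0,1)}

missing: P1.R0=0 P1.R1=1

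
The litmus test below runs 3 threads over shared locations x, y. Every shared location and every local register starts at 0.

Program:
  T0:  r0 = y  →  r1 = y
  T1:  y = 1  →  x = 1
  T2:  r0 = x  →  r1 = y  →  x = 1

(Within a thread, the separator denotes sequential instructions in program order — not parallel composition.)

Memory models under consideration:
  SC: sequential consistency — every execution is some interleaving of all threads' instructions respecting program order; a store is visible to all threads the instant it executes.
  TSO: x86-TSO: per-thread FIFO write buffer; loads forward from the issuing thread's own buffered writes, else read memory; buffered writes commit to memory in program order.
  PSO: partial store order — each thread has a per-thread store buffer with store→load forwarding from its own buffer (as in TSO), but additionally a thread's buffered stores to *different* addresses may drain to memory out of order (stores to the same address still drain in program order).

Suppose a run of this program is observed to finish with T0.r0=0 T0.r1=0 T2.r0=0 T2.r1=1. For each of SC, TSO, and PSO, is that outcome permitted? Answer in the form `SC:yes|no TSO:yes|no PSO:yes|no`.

outcome vector order: (T0.r0,T0.r1,T2.r0,T2.r1)
SC (9): (0,0,0,0), (0,0,0,1), (0,0,1,1), (0,1,0,0), (0,1,0,1), (0,1,1,1), (1,1,0,0), (1,1,0,1), (1,1,1,1)
TSO (9): (0,0,0,0), (0,0,0,1), (0,0,1,1), (0,1,0,0), (0,1,0,1), (0,1,1,1), (1,1,0,0), (1,1,0,1), (1,1,1,1)
PSO (12): (0,0,0,0), (0,0,0,1), (0,0,1,0), (0,0,1,1), (0,1,0,0), (0,1,0,1), (0,1,1,0), (0,1,1,1), (1,1,0,0), (1,1,0,1), (1,1,1,0), (1,1,1,1)
target (0,0,0,1) ∈ {SC,TSO,PSO}

SC:yes TSO:yes PSO:yes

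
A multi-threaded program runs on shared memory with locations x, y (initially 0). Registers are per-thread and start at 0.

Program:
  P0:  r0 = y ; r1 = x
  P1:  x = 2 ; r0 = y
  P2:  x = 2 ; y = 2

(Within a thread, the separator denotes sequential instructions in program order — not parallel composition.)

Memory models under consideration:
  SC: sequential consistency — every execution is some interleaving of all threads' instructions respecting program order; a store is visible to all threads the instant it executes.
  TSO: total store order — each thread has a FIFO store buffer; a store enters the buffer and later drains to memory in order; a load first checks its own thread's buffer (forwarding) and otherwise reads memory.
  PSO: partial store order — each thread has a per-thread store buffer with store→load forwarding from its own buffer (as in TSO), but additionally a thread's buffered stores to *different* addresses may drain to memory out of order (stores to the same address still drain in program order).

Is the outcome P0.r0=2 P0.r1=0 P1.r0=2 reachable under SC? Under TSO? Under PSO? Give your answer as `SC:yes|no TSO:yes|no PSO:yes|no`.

outcome vector order: (P0.r0,P0.r1,P1.r0)
SC (6): <0 0 0>; <0 0 2>; <0 2 0>; <0 2 2>; <2 2 0>; <2 2 2>
TSO (6): <0 0 0>; <0 0 2>; <0 2 0>; <0 2 2>; <2 2 0>; <2 2 2>
PSO (8): <0 0 0>; <0 0 2>; <0 2 0>; <0 2 2>; <2 0 0>; <2 0 2>; <2 2 0>; <2 2 2>
target <2 0 2> ∈ {PSO}

SC:no TSO:no PSO:yes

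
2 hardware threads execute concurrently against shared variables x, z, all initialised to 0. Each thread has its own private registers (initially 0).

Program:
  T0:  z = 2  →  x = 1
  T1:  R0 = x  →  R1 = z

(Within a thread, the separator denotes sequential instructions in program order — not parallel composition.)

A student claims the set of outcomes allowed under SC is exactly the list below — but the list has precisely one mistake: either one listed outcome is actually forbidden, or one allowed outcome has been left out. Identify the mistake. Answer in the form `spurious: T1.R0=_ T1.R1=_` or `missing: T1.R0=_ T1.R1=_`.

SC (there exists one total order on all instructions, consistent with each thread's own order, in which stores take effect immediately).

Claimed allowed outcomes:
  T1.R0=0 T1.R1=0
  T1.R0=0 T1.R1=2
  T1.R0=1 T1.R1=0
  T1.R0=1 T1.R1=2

outcome vector order: (T1.R0,T1.R1)
SC: 3 outcomes — {(0,0), (0,2), (1,2)}
claimed∖SC = {(1,0)}

spurious: T1.R0=1 T1.R1=0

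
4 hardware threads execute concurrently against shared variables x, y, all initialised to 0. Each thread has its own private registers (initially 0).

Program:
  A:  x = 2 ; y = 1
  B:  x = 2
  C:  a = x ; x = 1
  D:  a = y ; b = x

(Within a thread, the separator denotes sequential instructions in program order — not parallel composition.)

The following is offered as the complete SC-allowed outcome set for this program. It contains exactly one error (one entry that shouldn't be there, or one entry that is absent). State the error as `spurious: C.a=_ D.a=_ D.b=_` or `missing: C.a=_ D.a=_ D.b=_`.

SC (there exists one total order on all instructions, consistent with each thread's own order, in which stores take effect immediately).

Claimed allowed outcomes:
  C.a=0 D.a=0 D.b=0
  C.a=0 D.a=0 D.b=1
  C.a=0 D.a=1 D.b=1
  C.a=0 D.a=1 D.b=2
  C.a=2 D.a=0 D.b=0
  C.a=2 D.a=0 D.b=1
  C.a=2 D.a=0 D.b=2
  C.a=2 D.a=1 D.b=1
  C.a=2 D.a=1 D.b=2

outcome vector order: (C.a,D.a,D.b)
SC: 10 outcomes — {000 001 002 011 012 200 201 202 211 212}
SC∖claimed = {002}

missing: C.a=0 D.a=0 D.b=2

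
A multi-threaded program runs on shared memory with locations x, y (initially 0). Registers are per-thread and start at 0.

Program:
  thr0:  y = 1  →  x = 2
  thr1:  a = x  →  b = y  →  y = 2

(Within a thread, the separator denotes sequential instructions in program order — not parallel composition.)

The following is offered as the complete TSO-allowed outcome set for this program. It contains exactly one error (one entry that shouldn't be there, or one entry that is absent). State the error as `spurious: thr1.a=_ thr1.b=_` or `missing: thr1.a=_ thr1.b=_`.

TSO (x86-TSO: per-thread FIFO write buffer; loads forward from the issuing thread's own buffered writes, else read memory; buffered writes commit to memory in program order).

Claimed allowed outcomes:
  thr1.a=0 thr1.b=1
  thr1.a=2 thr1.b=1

outcome vector order: (thr1.a,thr1.b)
under TSO → 0/0; 0/1; 2/1
TSO∖claimed = {0/0}

missing: thr1.a=0 thr1.b=0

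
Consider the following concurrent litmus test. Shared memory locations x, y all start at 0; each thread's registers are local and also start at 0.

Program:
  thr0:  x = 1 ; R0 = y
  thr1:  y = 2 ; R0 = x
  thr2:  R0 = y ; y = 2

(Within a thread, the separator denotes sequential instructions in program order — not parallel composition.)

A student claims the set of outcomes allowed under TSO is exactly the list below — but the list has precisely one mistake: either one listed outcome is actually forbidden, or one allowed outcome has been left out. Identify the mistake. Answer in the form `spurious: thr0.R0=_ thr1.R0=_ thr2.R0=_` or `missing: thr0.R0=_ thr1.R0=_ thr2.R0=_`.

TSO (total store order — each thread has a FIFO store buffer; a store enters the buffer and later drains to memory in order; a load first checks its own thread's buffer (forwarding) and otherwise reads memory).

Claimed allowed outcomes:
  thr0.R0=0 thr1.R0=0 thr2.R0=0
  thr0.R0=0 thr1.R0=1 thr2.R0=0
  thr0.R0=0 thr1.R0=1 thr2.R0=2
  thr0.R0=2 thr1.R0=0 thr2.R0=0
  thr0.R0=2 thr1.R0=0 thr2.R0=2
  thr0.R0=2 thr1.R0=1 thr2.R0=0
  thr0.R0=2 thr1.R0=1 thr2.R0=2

outcome vector order: (thr0.R0,thr1.R0,thr2.R0)
[TSO] allowed = {000; 002; 010; 012; 200; 202; 210; 212}
TSO∖claimed = {002}

missing: thr0.R0=0 thr1.R0=0 thr2.R0=2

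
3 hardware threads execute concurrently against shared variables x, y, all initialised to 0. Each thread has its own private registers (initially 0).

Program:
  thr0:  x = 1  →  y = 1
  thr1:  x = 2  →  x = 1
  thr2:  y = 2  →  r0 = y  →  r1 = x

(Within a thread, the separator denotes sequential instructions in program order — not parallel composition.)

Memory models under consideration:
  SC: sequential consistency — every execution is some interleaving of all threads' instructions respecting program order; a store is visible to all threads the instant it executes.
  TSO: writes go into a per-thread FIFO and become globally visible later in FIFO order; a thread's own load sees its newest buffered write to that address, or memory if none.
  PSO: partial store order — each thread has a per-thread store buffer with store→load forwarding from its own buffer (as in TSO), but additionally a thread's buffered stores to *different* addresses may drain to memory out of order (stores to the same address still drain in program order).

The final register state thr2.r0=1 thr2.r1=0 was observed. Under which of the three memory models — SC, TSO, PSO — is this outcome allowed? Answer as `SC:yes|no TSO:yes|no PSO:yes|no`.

SC:no TSO:no PSO:yes

outcome vector order: (thr2.r0,thr2.r1)
under SC → (1,1) (1,2) (2,0) (2,1) (2,2)
under TSO → (1,1) (1,2) (2,0) (2,1) (2,2)
under PSO → (1,0) (1,1) (1,2) (2,0) (2,1) (2,2)
target (1,0) ∈ {PSO}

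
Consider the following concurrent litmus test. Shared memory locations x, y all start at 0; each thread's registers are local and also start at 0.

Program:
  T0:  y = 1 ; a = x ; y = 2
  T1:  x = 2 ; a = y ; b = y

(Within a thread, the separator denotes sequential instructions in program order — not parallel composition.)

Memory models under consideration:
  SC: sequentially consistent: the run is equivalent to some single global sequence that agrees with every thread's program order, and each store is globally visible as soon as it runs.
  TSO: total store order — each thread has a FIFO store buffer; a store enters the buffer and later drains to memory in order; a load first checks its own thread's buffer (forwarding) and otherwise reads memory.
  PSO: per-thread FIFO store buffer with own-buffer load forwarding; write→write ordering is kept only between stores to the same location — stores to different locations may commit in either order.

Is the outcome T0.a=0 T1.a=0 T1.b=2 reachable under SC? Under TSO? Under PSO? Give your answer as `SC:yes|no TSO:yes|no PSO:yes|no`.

SC:no TSO:yes PSO:yes

outcome vector order: (T0.a,T1.a,T1.b)
SC (9): 011, 012, 022, 200, 201, 202, 211, 212, 222
TSO (12): 000, 001, 002, 011, 012, 022, 200, 201, 202, 211, 212, 222
PSO (12): 000, 001, 002, 011, 012, 022, 200, 201, 202, 211, 212, 222
target 002 ∈ {TSO,PSO}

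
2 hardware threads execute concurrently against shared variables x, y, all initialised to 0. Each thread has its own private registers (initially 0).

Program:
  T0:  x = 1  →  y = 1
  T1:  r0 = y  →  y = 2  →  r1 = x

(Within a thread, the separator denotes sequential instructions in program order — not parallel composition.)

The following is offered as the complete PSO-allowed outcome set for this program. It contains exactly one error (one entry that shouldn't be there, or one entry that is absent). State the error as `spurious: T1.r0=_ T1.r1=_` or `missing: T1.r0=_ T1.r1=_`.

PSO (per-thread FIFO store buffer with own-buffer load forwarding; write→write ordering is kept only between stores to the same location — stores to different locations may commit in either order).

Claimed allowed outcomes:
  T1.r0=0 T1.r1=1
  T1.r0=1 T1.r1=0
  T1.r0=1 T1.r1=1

missing: T1.r0=0 T1.r1=0

outcome vector order: (T1.r0,T1.r1)
PSO (4): 00 01 10 11
PSO∖claimed = {00}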